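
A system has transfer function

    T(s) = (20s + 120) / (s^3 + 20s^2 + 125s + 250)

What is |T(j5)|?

|T(j5)| ≈ 0.2794

Substitute s = j5: numerator = 120 + j100, denominator = -250 + j500.
|T(j5)| = |120 + j100| / |-250 + j500| = 156.20 / 559.02 ≈ 0.2794.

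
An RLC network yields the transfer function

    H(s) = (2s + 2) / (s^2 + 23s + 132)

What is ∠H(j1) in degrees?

∠H(j1) ≈ 35.04°

At s = j1: numerator = 2 + j2, denominator = 131 + j23.
∠H = ∠num − ∠den = 45° − (9.9581°) = 35.04°.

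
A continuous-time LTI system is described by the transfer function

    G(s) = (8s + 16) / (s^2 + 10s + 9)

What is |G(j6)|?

|G(j6)| ≈ 0.7690

Substitute s = j6: numerator = 16 + j48, denominator = -27 + j60.
|G(j6)| = |16 + j48| / |-27 + j60| = 50.596 / 65.795 ≈ 0.7690.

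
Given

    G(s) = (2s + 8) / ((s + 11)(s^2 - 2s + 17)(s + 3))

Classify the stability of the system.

unstable

The poles can be read from the denominator factors: s = -11, 1 ± 4j, -3.
Since the pole(s) at s = 1 + 4j, 1 - 4j lie in the right half-plane, the system is unstable.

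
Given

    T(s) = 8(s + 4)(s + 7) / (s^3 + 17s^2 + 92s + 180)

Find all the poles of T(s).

s = -4 + 2j, -4 - 2j, -9

The poles are the roots of the denominator s^3 + 17s^2 + 92s + 180 = 0.
Trying s = -9: the polynomial evaluates to 0, so (s + 9) is a factor.
Dividing out leaves s^2 + 8s + 20 = 0.
The quadratic formula then gives s = -4 ± 2j.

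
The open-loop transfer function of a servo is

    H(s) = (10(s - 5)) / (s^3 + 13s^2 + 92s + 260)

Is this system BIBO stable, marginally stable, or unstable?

stable

The denominator s^3 + 13s^2 + 92s + 260 factors as (s^2 + 8s + 52)(s + 5), giving poles at s = -4 + 6j, -4 - 6j, -5.
Since all poles lie strictly in the left half-plane, the system is stable.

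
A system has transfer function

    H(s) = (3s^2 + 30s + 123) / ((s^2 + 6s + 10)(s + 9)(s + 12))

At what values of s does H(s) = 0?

s = -5 ± 4j

Set the numerator to zero: 3s^2 + 30s + 123 = 0, i.e. 3·(s^2 + 10s + 41) = 0.
Factoring: (s^2 + 10s + 41) = 0.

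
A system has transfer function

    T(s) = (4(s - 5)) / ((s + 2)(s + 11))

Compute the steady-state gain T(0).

T(0) = -10/11 ≈ -0.9091

At s = 0 each factor (s + a) contributes a and each (s^2 + bs + c) contributes c.
T(0) = 4·(-5) / ((2) · (11)) = -20/22 = -10/11.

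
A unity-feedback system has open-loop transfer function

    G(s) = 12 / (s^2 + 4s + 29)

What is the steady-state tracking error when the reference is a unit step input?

e_ss = 0.7073

G(s) has no poles at the origin.
This is a Type 0 system. Kp = lim_{s→0} G(s) = 12/29.
e_ss = 1/(1 + Kp) = 1/(1 + 12/29) = 29/41 ≈ 0.7073.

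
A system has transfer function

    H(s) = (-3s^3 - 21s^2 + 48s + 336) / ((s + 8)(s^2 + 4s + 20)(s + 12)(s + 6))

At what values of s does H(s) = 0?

s = -4, 4, -7

Set the numerator to zero: -3s^3 - 21s^2 + 48s + 336 = 0, i.e. -3·(s^3 + 7s^2 - 16s - 112) = 0.
Factoring: (s + 4)(s - 4)(s + 7) = 0.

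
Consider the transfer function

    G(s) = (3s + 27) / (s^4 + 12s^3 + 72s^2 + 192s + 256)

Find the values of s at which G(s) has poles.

The poles are the roots of the denominator s^4 + 12s^3 + 72s^2 + 192s + 256 = 0.
No real roots exist; factor into two real quadratics: (s^2 + 8s + 32)(s^2 + 4s + 8) = 0.
Each quadratic gives a conjugate pair via the quadratic formula.

s = -4 + 4j, -4 - 4j, -2 + 2j, -2 - 2j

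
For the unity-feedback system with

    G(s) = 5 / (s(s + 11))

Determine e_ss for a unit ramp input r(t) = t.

e_ss = 2.200

G(s) has one pole at the origin.
This is a Type 1 system. Kv = lim_{s→0} s·G(s) = 5/11.
e_ss = 1/Kv = 1/(5/11) = 11/5 ≈ 2.200.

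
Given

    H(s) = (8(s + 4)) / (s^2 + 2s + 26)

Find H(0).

H(0) = 16/13 ≈ 1.231

Set s = 0: H(0) = (32) / (26) = 16/13.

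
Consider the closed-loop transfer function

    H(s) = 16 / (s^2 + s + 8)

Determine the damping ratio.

ζ ≈ 0.1768

Compare the denominator to the standard form s^2 + 2ζωₙs + ωₙ².
ωₙ² = 8, so ωₙ = √8 ≈ 2.828 rad/s.
2ζωₙ = 1, so ζ = 1/(2·√8) ≈ 0.1768.
With ζ = 0.1768 the response is underdamped.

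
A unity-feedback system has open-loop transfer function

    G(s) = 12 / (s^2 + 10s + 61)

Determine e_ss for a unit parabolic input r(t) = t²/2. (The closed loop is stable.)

e_ss = ∞

G(s) has no poles at the origin.
This is a Type 0 system; Ka = lim_{s→0} s^2·G(s) = 0, so the steady-state error for a parabola input is infinite.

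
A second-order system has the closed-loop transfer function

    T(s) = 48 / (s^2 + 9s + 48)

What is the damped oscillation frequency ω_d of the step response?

ω_d ≈ 5.268 rad/s

Comparing s^2 + 9s + 48 to s^2 + 2ζωₙs + ωₙ²: ωₙ = √48 ≈ 6.928 rad/s and ζ = 9/(2·√48) ≈ 0.6495.
ζωₙ = 9/2 = 4.5, so ω_d = ωₙ√(1−ζ²) = √(ωₙ² − (ζωₙ)²) = √(48 − 4.5²) = √27.75 ≈ 5.268 rad/s.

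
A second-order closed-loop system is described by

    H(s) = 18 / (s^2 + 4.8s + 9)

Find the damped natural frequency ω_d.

Comparing s^2 + 4.8s + 9 to s^2 + 2ζωₙs + ωₙ²: ωₙ = 3 rad/s and ζ = 4.8/(2·3) = 0.8.
ζωₙ = 4.8/2 = 2.4, so ω_d = ωₙ√(1−ζ²) = √(ωₙ² − (ζωₙ)²) = √(9 − 2.4²) = √3.24 = 1.800 rad/s.

ω_d = 1.800 rad/s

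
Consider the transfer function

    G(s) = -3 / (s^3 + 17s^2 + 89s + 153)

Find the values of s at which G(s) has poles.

The poles are the roots of the denominator s^3 + 17s^2 + 89s + 153 = 0.
Trying s = -9: the polynomial evaluates to 0, so (s + 9) is a factor.
Dividing out leaves s^2 + 8s + 17 = 0.
The quadratic formula then gives s = -4 ± 1j.

s = -4 + j, -4 - j, -9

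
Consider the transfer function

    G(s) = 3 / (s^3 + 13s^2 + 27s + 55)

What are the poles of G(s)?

The poles are the roots of the denominator s^3 + 13s^2 + 27s + 55 = 0.
Trying s = -11: the polynomial evaluates to 0, so (s + 11) is a factor.
Dividing out leaves s^2 + 2s + 5 = 0.
The quadratic formula then gives s = -1 ± 2j.

s = -1 + 2j, -1 - 2j, -11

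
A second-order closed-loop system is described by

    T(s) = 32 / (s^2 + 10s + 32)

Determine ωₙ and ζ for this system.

Compare the denominator to the standard form s^2 + 2ζωₙs + ωₙ².
ωₙ² = 32, so ωₙ = √32 ≈ 5.657 rad/s.
2ζωₙ = 10, so ζ = 10/(2·√32) ≈ 0.8839.

ωₙ ≈ 5.657 rad/s, ζ ≈ 0.8839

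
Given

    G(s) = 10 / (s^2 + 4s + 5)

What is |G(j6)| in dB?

|G(j6)|_dB ≈ -11.9 dB

Substitute s = j6: numerator = 10, denominator = -31 + j24.
|G(j6)| = |10| / |-31 + j24| = 10 / 39.205 ≈ 0.2551.
In decibels: 20·log₁₀(0.2551) ≈ -11.9 dB.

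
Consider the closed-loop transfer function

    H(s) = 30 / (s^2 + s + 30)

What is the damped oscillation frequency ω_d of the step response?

ω_d ≈ 5.454 rad/s

Comparing s^2 + s + 30 to s^2 + 2ζωₙs + ωₙ²: ωₙ = √30 ≈ 5.477 rad/s and ζ = 1/(2·√30) ≈ 0.09129.
ζωₙ = 1/2 = 0.5, so ω_d = ωₙ√(1−ζ²) = √(ωₙ² − (ζωₙ)²) = √(30 − 0.5²) = √29.75 ≈ 5.454 rad/s.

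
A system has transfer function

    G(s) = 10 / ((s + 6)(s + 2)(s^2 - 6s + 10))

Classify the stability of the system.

The poles can be read from the denominator factors: s = -6, -2, 3 ± j.
Since the pole(s) at s = 3 ± j lie in the right half-plane, the system is unstable.

unstable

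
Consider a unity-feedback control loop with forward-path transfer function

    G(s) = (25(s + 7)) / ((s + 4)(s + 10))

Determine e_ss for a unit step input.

e_ss = 0.1860

G(s) has no poles at the origin.
This is a Type 0 system. Kp = lim_{s→0} G(s) = 175/40 = 35/8.
e_ss = 1/(1 + Kp) = 1/(1 + 35/8) = 8/43 ≈ 0.1860.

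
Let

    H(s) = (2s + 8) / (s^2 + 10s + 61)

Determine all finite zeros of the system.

s = -4

Set the numerator to zero: 2s + 8 = 0, i.e. 2·(s + 4) = 0.
So s = -4.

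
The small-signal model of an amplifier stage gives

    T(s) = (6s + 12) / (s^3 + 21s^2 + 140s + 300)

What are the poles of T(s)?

The poles are the roots of the denominator s^3 + 21s^2 + 140s + 300 = 0.
Trying s = -10: the polynomial evaluates to 0, so (s + 10) is a factor.
Dividing out leaves s^2 + 11s + 30 = 0.
Factoring the quadratic: (s + 5)(s + 6) = 0.

s = -10, -5, -6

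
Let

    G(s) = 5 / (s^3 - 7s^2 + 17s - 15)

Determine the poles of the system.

The poles are the roots of the denominator s^3 - 7s^2 + 17s - 15 = 0.
Trying s = 3: the polynomial evaluates to 0, so (s - 3) is a factor.
Dividing out leaves s^2 - 4s + 5 = 0.
The quadratic formula then gives s = 2 ± 1j.

s = 2 ± j, 3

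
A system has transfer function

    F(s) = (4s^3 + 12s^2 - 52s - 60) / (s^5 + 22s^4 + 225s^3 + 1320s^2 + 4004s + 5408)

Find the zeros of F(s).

Set the numerator to zero: 4s^3 + 12s^2 - 52s - 60 = 0, i.e. 4·(s^3 + 3s^2 - 13s - 15) = 0.
Factoring: (s + 1)(s + 5)(s - 3) = 0.

s = -1, -5, 3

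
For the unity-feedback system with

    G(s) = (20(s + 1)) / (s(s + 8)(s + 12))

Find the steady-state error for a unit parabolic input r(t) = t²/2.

G(s) has one pole at the origin.
This is a Type 1 system; Ka = lim_{s→0} s^2·G(s) = 0, so the steady-state error for a parabola input is infinite.

e_ss = ∞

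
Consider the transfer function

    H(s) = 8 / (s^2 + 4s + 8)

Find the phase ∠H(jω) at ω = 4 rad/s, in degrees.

∠H(j4) ≈ -116.6°

At s = j4: numerator = 8, denominator = -8 + j16.
∠H = ∠num − ∠den = 0° − (116.57°) = -116.6°.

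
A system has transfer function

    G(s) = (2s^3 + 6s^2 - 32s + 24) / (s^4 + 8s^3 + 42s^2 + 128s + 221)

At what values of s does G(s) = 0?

Set the numerator to zero: 2s^3 + 6s^2 - 32s + 24 = 0, i.e. 2·(s^3 + 3s^2 - 16s + 12) = 0.
Factoring: (s - 2)(s + 6)(s - 1) = 0.

s = 2, -6, 1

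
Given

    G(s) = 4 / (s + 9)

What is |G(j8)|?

Substitute s = j8: numerator = 4, denominator = 9 + j8.
|G(j8)| = |4| / |9 + j8| = 4 / 12.042 ≈ 0.3322.

|G(j8)| ≈ 0.3322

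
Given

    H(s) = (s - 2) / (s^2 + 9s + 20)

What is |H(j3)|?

Substitute s = j3: numerator = -2 + j3, denominator = 11 + j27.
|H(j3)| = |-2 + j3| / |11 + j27| = 3.6056 / 29.155 ≈ 0.1237.

|H(j3)| ≈ 0.1237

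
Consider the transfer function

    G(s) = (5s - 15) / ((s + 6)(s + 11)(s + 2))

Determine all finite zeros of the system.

Set the numerator to zero: 5s - 15 = 0, i.e. 5·(s - 3) = 0.
So s = 3.

s = 3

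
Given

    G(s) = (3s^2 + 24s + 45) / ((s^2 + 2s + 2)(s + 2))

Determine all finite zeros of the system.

s = -3, -5

Set the numerator to zero: 3s^2 + 24s + 45 = 0, i.e. 3·(s^2 + 8s + 15) = 0.
Factoring: (s + 3)(s + 5) = 0.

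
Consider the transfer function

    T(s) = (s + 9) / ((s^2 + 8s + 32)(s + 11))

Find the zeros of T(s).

s = -9

Set the numerator to zero: s + 9 = 0.
So s = -9.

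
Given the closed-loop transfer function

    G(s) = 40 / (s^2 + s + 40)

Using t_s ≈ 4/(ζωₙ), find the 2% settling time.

t_s ≈ 8 s

Comparing s^2 + s + 40 to s^2 + 2ζωₙs + ωₙ²: ωₙ = √40 ≈ 6.325 rad/s and ζ = 1/(2·√40) ≈ 0.07906.
ζωₙ = 1/2 = 0.5, so t_s ≈ 4/(ζωₙ) = 4/0.5 = 8 s.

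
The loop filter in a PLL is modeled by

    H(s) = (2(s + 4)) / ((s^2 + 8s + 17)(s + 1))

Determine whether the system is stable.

The poles can be read from the denominator factors: s = -4 ± j, -1.
Since all poles lie strictly in the left half-plane, the system is stable.

stable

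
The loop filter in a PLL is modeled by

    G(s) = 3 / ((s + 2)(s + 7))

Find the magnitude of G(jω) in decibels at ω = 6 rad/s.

|G(j6)|_dB ≈ -25.8 dB

Substitute s = j6: numerator = 3, denominator = -22 + j54.
|G(j6)| = |3| / |-22 + j54| = 3 / 58.310 ≈ 0.05145.
In decibels: 20·log₁₀(0.05145) ≈ -25.8 dB.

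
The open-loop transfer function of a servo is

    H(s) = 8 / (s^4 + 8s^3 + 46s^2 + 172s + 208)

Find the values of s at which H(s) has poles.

The poles are the roots of the denominator s^4 + 8s^3 + 46s^2 + 172s + 208 = 0.
Trying s = -4: the polynomial evaluates to 0, so (s + 4) is a factor.
Dividing out leaves s^3 + 4s^2 + 30s + 52 = 0.
This factors further as (s^2 + 2s + 26)(s + 2) = 0.

s = -4, -1 ± 5j, -2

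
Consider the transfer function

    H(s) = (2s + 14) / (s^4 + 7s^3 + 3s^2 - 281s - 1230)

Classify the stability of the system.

The denominator s^4 + 7s^3 + 3s^2 - 281s - 1230 factors as (s - 6)(s^2 + 8s + 41)(s + 5), giving poles at s = 6, -4 + 5j, -4 - 5j, -5.
Since the pole(s) at s = 6 lie in the right half-plane, the system is unstable.

unstable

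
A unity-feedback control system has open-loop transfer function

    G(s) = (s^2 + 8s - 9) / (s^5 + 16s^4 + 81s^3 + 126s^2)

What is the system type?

Factor s from the denominator: s^5 + 16s^4 + 81s^3 + 126s^2 = s^2·(s^3 + 16s^2 + 81s + 126).
There are 2 poles at the origin, so the system is Type 2.

Type 2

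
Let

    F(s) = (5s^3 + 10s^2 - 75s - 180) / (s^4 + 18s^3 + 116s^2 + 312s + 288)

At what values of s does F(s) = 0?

s = 4, -3, -3

Set the numerator to zero: 5s^3 + 10s^2 - 75s - 180 = 0, i.e. 5·(s^3 + 2s^2 - 15s - 36) = 0.
Factoring: (s - 4)(s + 3)^2 = 0.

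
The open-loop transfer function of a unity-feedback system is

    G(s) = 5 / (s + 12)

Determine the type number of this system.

The denominator has no factor of s at the origin — no free integrator — so this is a Type 0 system.

Type 0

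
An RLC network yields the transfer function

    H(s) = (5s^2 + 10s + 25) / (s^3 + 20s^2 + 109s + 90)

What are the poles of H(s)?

The poles are the roots of the denominator s^3 + 20s^2 + 109s + 90 = 0.
Trying s = -10: the polynomial evaluates to 0, so (s + 10) is a factor.
Dividing out leaves s^2 + 10s + 9 = 0.
Factoring the quadratic: (s + 9)(s + 1) = 0.

s = -10, -9, -1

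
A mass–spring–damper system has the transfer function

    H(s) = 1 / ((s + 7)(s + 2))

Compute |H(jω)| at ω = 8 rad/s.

|H(j8)| ≈ 0.01141

Substitute s = j8: numerator = 1, denominator = -50 + j72.
|H(j8)| = |1| / |-50 + j72| = 1 / 87.658 ≈ 0.01141.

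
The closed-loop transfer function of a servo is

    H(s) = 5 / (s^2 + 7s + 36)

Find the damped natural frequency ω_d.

Comparing s^2 + 7s + 36 to s^2 + 2ζωₙs + ωₙ²: ωₙ = 6 rad/s and ζ = 7/(2·6) ≈ 0.5833.
ζωₙ = 7/2 = 3.5, so ω_d = ωₙ√(1−ζ²) = √(ωₙ² − (ζωₙ)²) = √(36 − 3.5²) = √23.75 ≈ 4.873 rad/s.

ω_d ≈ 4.873 rad/s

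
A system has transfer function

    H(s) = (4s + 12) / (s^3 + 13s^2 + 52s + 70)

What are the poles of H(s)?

s = -3 ± j, -7

The poles are the roots of the denominator s^3 + 13s^2 + 52s + 70 = 0.
Trying s = -7: the polynomial evaluates to 0, so (s + 7) is a factor.
Dividing out leaves s^2 + 6s + 10 = 0.
The quadratic formula then gives s = -3 ± 1j.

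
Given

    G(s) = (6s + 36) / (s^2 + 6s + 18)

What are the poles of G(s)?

The poles are the roots of the denominator s^2 + 6s + 18 = 0.
Using the quadratic formula: s = (-6 ± √(-36))/2 = -3 ± 3j.

s = -3 ± 3j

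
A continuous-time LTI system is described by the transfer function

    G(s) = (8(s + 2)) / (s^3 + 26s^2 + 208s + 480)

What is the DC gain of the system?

Set s = 0: G(0) = (16) / (480) = 1/30.

G(0) = 1/30 ≈ 0.03333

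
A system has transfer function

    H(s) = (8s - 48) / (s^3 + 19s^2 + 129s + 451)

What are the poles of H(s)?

The poles are the roots of the denominator s^3 + 19s^2 + 129s + 451 = 0.
Trying s = -11: the polynomial evaluates to 0, so (s + 11) is a factor.
Dividing out leaves s^2 + 8s + 41 = 0.
The quadratic formula then gives s = -4 ± 5j.

s = -4 + 5j, -4 - 5j, -11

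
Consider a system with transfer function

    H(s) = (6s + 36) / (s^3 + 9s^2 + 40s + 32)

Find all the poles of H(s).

s = -4 + 4j, -4 - 4j, -1

The poles are the roots of the denominator s^3 + 9s^2 + 40s + 32 = 0.
Trying s = -1: the polynomial evaluates to 0, so (s + 1) is a factor.
Dividing out leaves s^2 + 8s + 32 = 0.
The quadratic formula then gives s = -4 ± 4j.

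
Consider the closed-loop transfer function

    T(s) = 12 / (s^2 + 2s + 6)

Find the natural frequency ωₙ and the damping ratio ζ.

ωₙ ≈ 2.449 rad/s, ζ ≈ 0.4082

Compare the denominator to the standard form s^2 + 2ζωₙs + ωₙ².
ωₙ² = 6, so ωₙ = √6 ≈ 2.449 rad/s.
2ζωₙ = 2, so ζ = 2/(2·√6) ≈ 0.4082.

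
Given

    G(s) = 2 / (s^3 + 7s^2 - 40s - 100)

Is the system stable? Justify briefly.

The denominator s^3 + 7s^2 - 40s - 100 factors as (s - 5)(s + 2)(s + 10), giving poles at s = 5, -2, -10.
Since the pole(s) at s = 5 lie in the right half-plane, the system is unstable.

unstable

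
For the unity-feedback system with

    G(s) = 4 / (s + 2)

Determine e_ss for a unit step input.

G(s) has no poles at the origin.
This is a Type 0 system. Kp = lim_{s→0} G(s) = 4/2 = 2.
e_ss = 1/(1 + Kp) = 1/(1 + 2) = 1/3 ≈ 0.3333.

e_ss = 0.3333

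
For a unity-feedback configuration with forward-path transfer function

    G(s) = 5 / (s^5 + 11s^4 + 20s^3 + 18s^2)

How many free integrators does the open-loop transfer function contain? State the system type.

Type 2

The denominator has 2 factors of s at the origin (free integrators), so this is a Type 2 system.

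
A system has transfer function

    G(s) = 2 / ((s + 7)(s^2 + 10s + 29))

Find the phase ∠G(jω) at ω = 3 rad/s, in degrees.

At s = j3: numerator = 2, denominator = 50 + j270.
∠G = ∠num − ∠den = 0° − (79.509°) = -79.51°.

∠G(j3) ≈ -79.51°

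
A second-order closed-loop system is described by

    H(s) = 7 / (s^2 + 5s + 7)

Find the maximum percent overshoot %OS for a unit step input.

Comparing s^2 + 5s + 7 to s^2 + 2ζωₙs + ωₙ²: ωₙ = √7 ≈ 2.646 rad/s and ζ = 5/(2·√7) ≈ 0.9449.
%OS = 100·exp(−πζ/√(1−ζ²)) = 100·exp(−π·0.9449/√(1−0.9449²)) ≈ 0.0115%.

%OS ≈ 0.0115%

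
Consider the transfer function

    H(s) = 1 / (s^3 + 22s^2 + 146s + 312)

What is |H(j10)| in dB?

Substitute s = j10: numerator = 1, denominator = -1888 + j460.
|H(j10)| = |1| / |-1888 + j460| = 1 / 1943.2 ≈ 0.0005146.
In decibels: 20·log₁₀(0.0005146) ≈ -65.8 dB.

|H(j10)|_dB ≈ -65.8 dB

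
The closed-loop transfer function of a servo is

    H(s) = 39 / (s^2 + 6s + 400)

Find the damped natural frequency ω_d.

ω_d ≈ 19.77 rad/s

Comparing s^2 + 6s + 400 to s^2 + 2ζωₙs + ωₙ²: ωₙ = 20 rad/s and ζ = 6/(2·20) = 0.15.
ζωₙ = 6/2 = 3, so ω_d = ωₙ√(1−ζ²) = √(ωₙ² − (ζωₙ)²) = √(400 − 3²) = √391 ≈ 19.77 rad/s.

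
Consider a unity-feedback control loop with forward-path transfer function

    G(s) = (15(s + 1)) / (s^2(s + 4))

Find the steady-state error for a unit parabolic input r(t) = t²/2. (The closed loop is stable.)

G(s) has 2 poles at the origin.
This is a Type 2 system. Ka = lim_{s→0} s^2·G(s) = 15/4.
e_ss = 1/Ka = 1/(15/4) = 4/15 ≈ 0.2667.

e_ss = 0.2667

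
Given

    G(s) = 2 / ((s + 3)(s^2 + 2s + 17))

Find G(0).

G(0) = 2/51 ≈ 0.03922

At s = 0 each factor (s + a) contributes a and each (s^2 + bs + c) contributes c.
G(0) = 2·1 / ((3) · (17)) = 2/51 = 2/51.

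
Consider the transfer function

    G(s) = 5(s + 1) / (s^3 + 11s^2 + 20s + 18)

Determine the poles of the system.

s = -1 + j, -1 - j, -9

The poles are the roots of the denominator s^3 + 11s^2 + 20s + 18 = 0.
Trying s = -9: the polynomial evaluates to 0, so (s + 9) is a factor.
Dividing out leaves s^2 + 2s + 2 = 0.
The quadratic formula then gives s = -1 ± 1j.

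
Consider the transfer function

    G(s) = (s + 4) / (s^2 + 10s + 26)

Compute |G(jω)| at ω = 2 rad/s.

Substitute s = j2: numerator = 4 + j2, denominator = 22 + j20.
|G(j2)| = |4 + j2| / |22 + j20| = 4.4721 / 29.732 ≈ 0.1504.

|G(j2)| ≈ 0.1504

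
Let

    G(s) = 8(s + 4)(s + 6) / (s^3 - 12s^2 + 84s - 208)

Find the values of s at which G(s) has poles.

s = 4 + 6j, 4 - 6j, 4

The poles are the roots of the denominator s^3 - 12s^2 + 84s - 208 = 0.
Trying s = 4: the polynomial evaluates to 0, so (s - 4) is a factor.
Dividing out leaves s^2 - 8s + 52 = 0.
The quadratic formula then gives s = 4 ± 6j.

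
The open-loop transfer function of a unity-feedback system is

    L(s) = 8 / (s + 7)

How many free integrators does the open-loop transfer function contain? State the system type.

The denominator has no factor of s at the origin — no free integrator — so this is a Type 0 system.

Type 0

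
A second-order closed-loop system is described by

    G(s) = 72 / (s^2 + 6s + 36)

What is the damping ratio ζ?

Compare the denominator to the standard form s^2 + 2ζωₙs + ωₙ².
ωₙ² = 36, so ωₙ = 6 rad/s.
2ζωₙ = 6, so ζ = 6/(2·6) = 0.5.

ζ = 0.5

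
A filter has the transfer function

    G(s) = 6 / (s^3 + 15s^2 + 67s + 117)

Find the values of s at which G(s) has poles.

s = -3 ± 2j, -9

The poles are the roots of the denominator s^3 + 15s^2 + 67s + 117 = 0.
Trying s = -9: the polynomial evaluates to 0, so (s + 9) is a factor.
Dividing out leaves s^2 + 6s + 13 = 0.
The quadratic formula then gives s = -3 ± 2j.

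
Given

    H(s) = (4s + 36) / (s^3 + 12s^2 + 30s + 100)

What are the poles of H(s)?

s = -1 + 3j, -1 - 3j, -10

The poles are the roots of the denominator s^3 + 12s^2 + 30s + 100 = 0.
Trying s = -10: the polynomial evaluates to 0, so (s + 10) is a factor.
Dividing out leaves s^2 + 2s + 10 = 0.
The quadratic formula then gives s = -1 ± 3j.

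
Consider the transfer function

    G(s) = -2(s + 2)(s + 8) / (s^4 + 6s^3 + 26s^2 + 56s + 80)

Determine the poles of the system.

s = -1 ± 3j, -2 ± 2j

The poles are the roots of the denominator s^4 + 6s^3 + 26s^2 + 56s + 80 = 0.
No real roots exist; factor into two real quadratics: (s^2 + 2s + 10)(s^2 + 4s + 8) = 0.
Each quadratic gives a conjugate pair via the quadratic formula.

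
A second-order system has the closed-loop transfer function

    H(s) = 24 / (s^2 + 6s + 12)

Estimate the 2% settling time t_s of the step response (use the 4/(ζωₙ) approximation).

t_s ≈ 1.333 s

Comparing s^2 + 6s + 12 to s^2 + 2ζωₙs + ωₙ²: ωₙ = √12 ≈ 3.464 rad/s and ζ = 6/(2·√12) ≈ 0.8660.
ζωₙ = 6/2 = 3, so t_s ≈ 4/(ζωₙ) = 4/3 ≈ 1.333 s.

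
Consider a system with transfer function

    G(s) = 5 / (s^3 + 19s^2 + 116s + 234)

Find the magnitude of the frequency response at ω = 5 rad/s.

|G(j5)| ≈ 0.009711

Substitute s = j5: numerator = 5, denominator = -241 + j455.
|G(j5)| = |5| / |-241 + j455| = 5 / 514.88 ≈ 0.009711.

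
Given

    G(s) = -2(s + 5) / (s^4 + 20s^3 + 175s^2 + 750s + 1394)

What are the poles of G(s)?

s = -5 + 3j, -5 - 3j, -5 + 4j, -5 - 4j

The poles are the roots of the denominator s^4 + 20s^3 + 175s^2 + 750s + 1394 = 0.
No real roots exist; factor into two real quadratics: (s^2 + 10s + 34)(s^2 + 10s + 41) = 0.
Each quadratic gives a conjugate pair via the quadratic formula.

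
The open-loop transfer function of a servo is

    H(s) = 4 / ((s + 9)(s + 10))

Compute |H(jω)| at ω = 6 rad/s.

|H(j6)| ≈ 0.03171

Substitute s = j6: numerator = 4, denominator = 54 + j114.
|H(j6)| = |4| / |54 + j114| = 4 / 126.14 ≈ 0.03171.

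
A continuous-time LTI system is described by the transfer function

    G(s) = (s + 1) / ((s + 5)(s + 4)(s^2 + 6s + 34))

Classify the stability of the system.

stable

The poles can be read from the denominator factors: s = -5, -4, -3 ± 5j.
Since all poles lie strictly in the left half-plane, the system is stable.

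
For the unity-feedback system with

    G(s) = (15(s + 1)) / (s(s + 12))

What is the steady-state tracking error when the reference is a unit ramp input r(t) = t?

e_ss = 0.8000

G(s) has one pole at the origin.
This is a Type 1 system. Kv = lim_{s→0} s·G(s) = 15/12 = 5/4.
e_ss = 1/Kv = 1/(5/4) = 4/5 ≈ 0.8000.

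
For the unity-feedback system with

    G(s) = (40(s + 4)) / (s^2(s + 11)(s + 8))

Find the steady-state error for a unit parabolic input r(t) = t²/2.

e_ss = 0.5500

G(s) has 2 poles at the origin.
This is a Type 2 system. Ka = lim_{s→0} s^2·G(s) = 160/88 = 20/11.
e_ss = 1/Ka = 1/(20/11) = 11/20 ≈ 0.5500.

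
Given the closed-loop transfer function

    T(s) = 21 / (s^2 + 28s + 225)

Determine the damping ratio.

Compare the denominator to the standard form s^2 + 2ζωₙs + ωₙ².
ωₙ² = 225, so ωₙ = 15 rad/s.
2ζωₙ = 28, so ζ = 28/(2·15) ≈ 0.9333.

ζ ≈ 0.9333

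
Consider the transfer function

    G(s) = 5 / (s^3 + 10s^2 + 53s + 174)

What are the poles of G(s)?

The poles are the roots of the denominator s^3 + 10s^2 + 53s + 174 = 0.
Trying s = -6: the polynomial evaluates to 0, so (s + 6) is a factor.
Dividing out leaves s^2 + 4s + 29 = 0.
The quadratic formula then gives s = -2 ± 5j.

s = -2 + 5j, -2 - 5j, -6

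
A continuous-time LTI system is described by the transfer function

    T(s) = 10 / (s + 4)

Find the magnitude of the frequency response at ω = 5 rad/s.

Substitute s = j5: numerator = 10, denominator = 4 + j5.
|T(j5)| = |10| / |4 + j5| = 10 / 6.4031 ≈ 1.562.

|T(j5)| ≈ 1.562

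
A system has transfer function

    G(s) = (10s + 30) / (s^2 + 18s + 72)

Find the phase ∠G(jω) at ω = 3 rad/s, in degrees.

∠G(j3) ≈ 4.399°

At s = j3: numerator = 30 + j30, denominator = 63 + j54.
∠G = ∠num − ∠den = 45° − (40.601°) = 4.399°.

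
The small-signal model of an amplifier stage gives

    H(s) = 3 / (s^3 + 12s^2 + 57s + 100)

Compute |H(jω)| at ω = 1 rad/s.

Substitute s = j1: numerator = 3, denominator = 88 + j56.
|H(j1)| = |3| / |88 + j56| = 3 / 104.31 ≈ 0.02876.

|H(j1)| ≈ 0.02876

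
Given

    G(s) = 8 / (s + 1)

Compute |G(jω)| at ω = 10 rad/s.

|G(j10)| ≈ 0.7960

Substitute s = j10: numerator = 8, denominator = 1 + j10.
|G(j10)| = |8| / |1 + j10| = 8 / 10.050 ≈ 0.7960.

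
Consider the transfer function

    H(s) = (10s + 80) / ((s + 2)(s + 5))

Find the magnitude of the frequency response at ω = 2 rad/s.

Substitute s = j2: numerator = 80 + j20, denominator = 6 + j14.
|H(j2)| = |80 + j20| / |6 + j14| = 82.462 / 15.232 ≈ 5.414.

|H(j2)| ≈ 5.414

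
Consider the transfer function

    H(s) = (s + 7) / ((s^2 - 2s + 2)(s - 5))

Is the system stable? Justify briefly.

unstable

The poles can be read from the denominator factors: s = 1 + j, 1 - j, 5.
Since the pole(s) at s = 1 + j, 1 - j, 5 lie in the right half-plane, the system is unstable.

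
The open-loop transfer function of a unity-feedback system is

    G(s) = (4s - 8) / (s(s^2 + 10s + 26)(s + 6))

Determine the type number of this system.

The denominator has 1 factor of s at the origin (free integrator), so this is a Type 1 system.

Type 1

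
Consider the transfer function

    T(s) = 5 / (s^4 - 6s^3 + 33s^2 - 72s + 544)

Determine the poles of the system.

The poles are the roots of the denominator s^4 - 6s^3 + 33s^2 - 72s + 544 = 0.
No real roots exist; factor into two real quadratics: (s^2 - 8s + 32)(s^2 + 2s + 17) = 0.
Each quadratic gives a conjugate pair via the quadratic formula.

s = 4 ± 4j, -1 ± 4j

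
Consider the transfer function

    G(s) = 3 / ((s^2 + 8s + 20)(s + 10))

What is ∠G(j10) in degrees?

At s = j10: numerator = 3, denominator = -1600.
∠G = ∠num − ∠den = 0° − (180°) = -180°, which wraps to 180°.

∠G(j10) ≈ 180°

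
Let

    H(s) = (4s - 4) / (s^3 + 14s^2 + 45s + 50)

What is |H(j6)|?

|H(j6)| ≈ 0.05322

Substitute s = j6: numerator = -4 + j24, denominator = -454 + j54.
|H(j6)| = |-4 + j24| / |-454 + j54| = 24.331 / 457.20 ≈ 0.05322.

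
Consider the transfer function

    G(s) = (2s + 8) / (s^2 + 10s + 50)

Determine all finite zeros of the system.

Set the numerator to zero: 2s + 8 = 0, i.e. 2·(s + 4) = 0.
So s = -4.

s = -4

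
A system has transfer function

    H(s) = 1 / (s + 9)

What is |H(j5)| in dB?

Substitute s = j5: numerator = 1, denominator = 9 + j5.
|H(j5)| = |1| / |9 + j5| = 1 / 10.296 ≈ 0.09713.
In decibels: 20·log₁₀(0.09713) ≈ -20.3 dB.

|H(j5)|_dB ≈ -20.3 dB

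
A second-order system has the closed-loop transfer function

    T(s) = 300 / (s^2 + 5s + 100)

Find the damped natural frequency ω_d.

ω_d ≈ 9.682 rad/s

Comparing s^2 + 5s + 100 to s^2 + 2ζωₙs + ωₙ²: ωₙ = 10 rad/s and ζ = 5/(2·10) = 0.25.
ζωₙ = 5/2 = 2.5, so ω_d = ωₙ√(1−ζ²) = √(ωₙ² − (ζωₙ)²) = √(100 − 2.5²) = √93.75 ≈ 9.682 rad/s.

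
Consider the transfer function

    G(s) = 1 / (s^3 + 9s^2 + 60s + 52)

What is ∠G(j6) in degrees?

∠G(j6) ≈ -152.1°

At s = j6: numerator = 1, denominator = -272 + j144.
∠G = ∠num − ∠den = 0° − (152.10°) = -152.1°.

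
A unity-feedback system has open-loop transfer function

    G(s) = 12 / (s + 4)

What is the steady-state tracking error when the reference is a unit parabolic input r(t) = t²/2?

G(s) has no poles at the origin.
This is a Type 0 system; Ka = lim_{s→0} s^2·G(s) = 0, so the steady-state error for a parabola input is infinite.

e_ss = ∞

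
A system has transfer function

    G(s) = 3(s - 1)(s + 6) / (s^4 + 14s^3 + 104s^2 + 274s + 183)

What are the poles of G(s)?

The poles are the roots of the denominator s^4 + 14s^3 + 104s^2 + 274s + 183 = 0.
Trying s = -3: the polynomial evaluates to 0, so (s + 3) is a factor.
Dividing out leaves s^3 + 11s^2 + 71s + 61 = 0.
This factors further as (s^2 + 10s + 61)(s + 1) = 0.

s = -5 + 6j, -5 - 6j, -3, -1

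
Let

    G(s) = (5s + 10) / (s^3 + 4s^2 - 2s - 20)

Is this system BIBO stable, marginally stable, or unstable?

unstable

The denominator s^3 + 4s^2 - 2s - 20 factors as (s - 2)(s^2 + 6s + 10), giving poles at s = 2, -3 ± j.
Since the pole(s) at s = 2 lie in the right half-plane, the system is unstable.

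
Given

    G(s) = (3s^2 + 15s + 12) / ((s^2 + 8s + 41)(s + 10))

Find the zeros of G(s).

s = -4, -1

Set the numerator to zero: 3s^2 + 15s + 12 = 0, i.e. 3·(s^2 + 5s + 4) = 0.
Factoring: (s + 4)(s + 1) = 0.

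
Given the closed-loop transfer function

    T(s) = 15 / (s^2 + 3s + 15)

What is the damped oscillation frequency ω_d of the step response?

Comparing s^2 + 3s + 15 to s^2 + 2ζωₙs + ωₙ²: ωₙ = √15 ≈ 3.873 rad/s and ζ = 3/(2·√15) ≈ 0.3873.
ζωₙ = 3/2 = 1.5, so ω_d = ωₙ√(1−ζ²) = √(ωₙ² − (ζωₙ)²) = √(15 − 1.5²) = √12.75 ≈ 3.571 rad/s.

ω_d ≈ 3.571 rad/s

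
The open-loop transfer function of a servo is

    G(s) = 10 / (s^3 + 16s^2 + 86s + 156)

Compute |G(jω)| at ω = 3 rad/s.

|G(j3)| ≈ 0.04323

Substitute s = j3: numerator = 10, denominator = 12 + j231.
|G(j3)| = |10| / |12 + j231| = 10 / 231.31 ≈ 0.04323.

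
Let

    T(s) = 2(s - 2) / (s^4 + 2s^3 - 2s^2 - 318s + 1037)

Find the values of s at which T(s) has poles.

s = 4 ± j, -5 ± 6j

The poles are the roots of the denominator s^4 + 2s^3 - 2s^2 - 318s + 1037 = 0.
No real roots exist; factor into two real quadratics: (s^2 - 8s + 17)(s^2 + 10s + 61) = 0.
Each quadratic gives a conjugate pair via the quadratic formula.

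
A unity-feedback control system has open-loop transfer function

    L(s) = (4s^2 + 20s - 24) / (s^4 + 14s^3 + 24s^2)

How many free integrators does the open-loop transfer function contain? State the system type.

Factor s from the denominator: s^4 + 14s^3 + 24s^2 = s^2·(s^2 + 14s + 24).
There are 2 poles at the origin, so the system is Type 2.

Type 2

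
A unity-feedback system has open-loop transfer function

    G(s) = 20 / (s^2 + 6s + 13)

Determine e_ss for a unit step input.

G(s) has no poles at the origin.
This is a Type 0 system. Kp = lim_{s→0} G(s) = 20/13.
e_ss = 1/(1 + Kp) = 1/(1 + 20/13) = 13/33 ≈ 0.3939.

e_ss = 0.3939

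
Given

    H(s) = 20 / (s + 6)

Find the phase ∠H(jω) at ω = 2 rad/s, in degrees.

At s = j2: numerator = 20, denominator = 6 + j2.
∠H = ∠num − ∠den = 0° − (18.435°) = -18.43°.

∠H(j2) ≈ -18.43°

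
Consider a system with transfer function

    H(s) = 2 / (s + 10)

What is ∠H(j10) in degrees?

∠H(j10) ≈ -45°

At s = j10: numerator = 2, denominator = 10 + j10.
∠H = ∠num − ∠den = 0° − (45°) = -45°.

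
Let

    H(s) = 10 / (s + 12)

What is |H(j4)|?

|H(j4)| ≈ 0.7906

Substitute s = j4: numerator = 10, denominator = 12 + j4.
|H(j4)| = |10| / |12 + j4| = 10 / 12.649 ≈ 0.7906.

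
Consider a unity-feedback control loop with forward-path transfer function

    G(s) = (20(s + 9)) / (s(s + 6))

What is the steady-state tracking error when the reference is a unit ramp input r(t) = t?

e_ss = 0.03333

G(s) has one pole at the origin.
This is a Type 1 system. Kv = lim_{s→0} s·G(s) = 180/6 = 30.
e_ss = 1/Kv = 1/(30) = 1/30 ≈ 0.03333.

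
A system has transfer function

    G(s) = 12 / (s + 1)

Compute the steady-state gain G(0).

G(0) = 12

At s = 0 each factor (s + a) contributes a and each (s^2 + bs + c) contributes c.
G(0) = 12·1 / ((1)) = 12/1 = 12.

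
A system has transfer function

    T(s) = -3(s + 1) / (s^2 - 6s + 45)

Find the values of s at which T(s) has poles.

s = 3 ± 6j

The poles are the roots of the denominator s^2 - 6s + 45 = 0.
Using the quadratic formula: s = (6 ± √(-144))/2 = 3 ± 6j.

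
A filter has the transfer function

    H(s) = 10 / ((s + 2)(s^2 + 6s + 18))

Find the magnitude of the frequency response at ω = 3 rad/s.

Substitute s = j3: numerator = 10, denominator = -36 + j63.
|H(j3)| = |10| / |-36 + j63| = 10 / 72.560 ≈ 0.1378.

|H(j3)| ≈ 0.1378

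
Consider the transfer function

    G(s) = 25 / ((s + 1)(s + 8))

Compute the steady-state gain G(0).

At s = 0 each factor (s + a) contributes a and each (s^2 + bs + c) contributes c.
G(0) = 25·1 / ((1) · (8)) = 25/8 = 25/8.

G(0) = 25/8 ≈ 3.125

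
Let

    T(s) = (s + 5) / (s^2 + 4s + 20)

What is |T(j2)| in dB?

|T(j2)|_dB ≈ -10.4 dB

Substitute s = j2: numerator = 5 + j2, denominator = 16 + j8.
|T(j2)| = |5 + j2| / |16 + j8| = 5.3852 / 17.889 ≈ 0.3010.
In decibels: 20·log₁₀(0.3010) ≈ -10.4 dB.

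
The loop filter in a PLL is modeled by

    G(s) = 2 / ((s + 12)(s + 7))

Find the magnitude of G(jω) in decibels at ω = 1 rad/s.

|G(j1)|_dB ≈ -32.6 dB

Substitute s = j1: numerator = 2, denominator = 83 + j19.
|G(j1)| = |2| / |83 + j19| = 2 / 85.147 ≈ 0.02349.
In decibels: 20·log₁₀(0.02349) ≈ -32.6 dB.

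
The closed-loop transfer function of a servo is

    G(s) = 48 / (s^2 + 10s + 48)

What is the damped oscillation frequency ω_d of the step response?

Comparing s^2 + 10s + 48 to s^2 + 2ζωₙs + ωₙ²: ωₙ = √48 ≈ 6.928 rad/s and ζ = 10/(2·√48) ≈ 0.7217.
ζωₙ = 10/2 = 5, so ω_d = ωₙ√(1−ζ²) = √(ωₙ² − (ζωₙ)²) = √(48 − 5²) = √23 ≈ 4.796 rad/s.

ω_d ≈ 4.796 rad/s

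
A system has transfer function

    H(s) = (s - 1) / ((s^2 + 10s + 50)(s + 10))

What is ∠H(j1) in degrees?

∠H(j1) ≈ 117.8°

At s = j1: numerator = -1 + j1, denominator = 480 + j149.
∠H = ∠num − ∠den = 135° − (17.245°) = 117.8°.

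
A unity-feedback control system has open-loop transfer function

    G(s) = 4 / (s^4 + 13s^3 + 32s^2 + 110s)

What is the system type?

Type 1

Factor s from the denominator: s^4 + 13s^3 + 32s^2 + 110s = s·(s^3 + 13s^2 + 32s + 110).
There is 1 pole at the origin, so the system is Type 1.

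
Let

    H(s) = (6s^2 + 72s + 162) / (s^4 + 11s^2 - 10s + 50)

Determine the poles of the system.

s = 1 + 2j, 1 - 2j, -1 + 3j, -1 - 3j

The poles are the roots of the denominator s^4 + 11s^2 - 10s + 50 = 0.
No real roots exist; factor into two real quadratics: (s^2 - 2s + 5)(s^2 + 2s + 10) = 0.
Each quadratic gives a conjugate pair via the quadratic formula.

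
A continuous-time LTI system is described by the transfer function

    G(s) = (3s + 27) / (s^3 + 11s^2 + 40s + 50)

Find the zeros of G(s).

s = -9

Set the numerator to zero: 3s + 27 = 0, i.e. 3·(s + 9) = 0.
So s = -9.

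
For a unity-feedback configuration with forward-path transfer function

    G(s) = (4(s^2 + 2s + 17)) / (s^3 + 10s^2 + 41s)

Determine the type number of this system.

The denominator has 1 factor of s at the origin (free integrator), so this is a Type 1 system.

Type 1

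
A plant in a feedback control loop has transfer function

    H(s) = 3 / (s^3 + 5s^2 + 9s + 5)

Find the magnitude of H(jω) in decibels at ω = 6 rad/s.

|H(j6)|_dB ≈ -38.0 dB

Substitute s = j6: numerator = 3, denominator = -175 - j162.
|H(j6)| = |3| / |-175 - j162| = 3 / 238.47 ≈ 0.01258.
In decibels: 20·log₁₀(0.01258) ≈ -38.0 dB.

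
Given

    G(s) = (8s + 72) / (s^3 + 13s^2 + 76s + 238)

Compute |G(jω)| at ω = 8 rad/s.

Substitute s = j8: numerator = 72 + j64, denominator = -594 + j96.
|G(j8)| = |72 + j64| / |-594 + j96| = 96.333 / 601.71 ≈ 0.1601.

|G(j8)| ≈ 0.1601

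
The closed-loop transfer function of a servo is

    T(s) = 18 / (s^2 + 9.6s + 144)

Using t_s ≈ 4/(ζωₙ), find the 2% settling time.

t_s ≈ 0.8333 s

Comparing s^2 + 9.6s + 144 to s^2 + 2ζωₙs + ωₙ²: ωₙ = 12 rad/s and ζ = 9.6/(2·12) = 0.4.
ζωₙ = 9.6/2 = 4.8, so t_s ≈ 4/(ζωₙ) = 4/4.8 ≈ 0.8333 s.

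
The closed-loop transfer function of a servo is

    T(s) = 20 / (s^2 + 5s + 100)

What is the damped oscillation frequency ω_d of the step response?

Comparing s^2 + 5s + 100 to s^2 + 2ζωₙs + ωₙ²: ωₙ = 10 rad/s and ζ = 5/(2·10) = 0.25.
ζωₙ = 5/2 = 2.5, so ω_d = ωₙ√(1−ζ²) = √(ωₙ² − (ζωₙ)²) = √(100 − 2.5²) = √93.75 ≈ 9.682 rad/s.

ω_d ≈ 9.682 rad/s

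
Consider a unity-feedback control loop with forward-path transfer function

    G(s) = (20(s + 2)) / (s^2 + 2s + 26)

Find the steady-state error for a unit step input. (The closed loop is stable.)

e_ss = 0.3939

G(s) has no poles at the origin.
This is a Type 0 system. Kp = lim_{s→0} G(s) = 40/26 = 20/13.
e_ss = 1/(1 + Kp) = 1/(1 + 20/13) = 13/33 ≈ 0.3939.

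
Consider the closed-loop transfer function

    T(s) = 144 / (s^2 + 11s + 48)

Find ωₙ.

ωₙ ≈ 6.928 rad/s

Compare the denominator to the standard form s^2 + 2ζωₙs + ωₙ².
ωₙ² = 48, so ωₙ = √48 ≈ 6.928 rad/s.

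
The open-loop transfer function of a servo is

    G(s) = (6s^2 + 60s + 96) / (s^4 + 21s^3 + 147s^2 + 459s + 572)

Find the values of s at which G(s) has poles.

The poles are the roots of the denominator s^4 + 21s^3 + 147s^2 + 459s + 572 = 0.
Trying s = -4: the polynomial evaluates to 0, so (s + 4) is a factor.
Dividing out leaves s^3 + 17s^2 + 79s + 143 = 0.
This factors further as (s^2 + 6s + 13)(s + 11) = 0.

s = -3 + 2j, -3 - 2j, -4, -11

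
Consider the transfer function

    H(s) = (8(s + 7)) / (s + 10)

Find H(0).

H(0) = 28/5 ≈ 5.600

Set s = 0: H(0) = (56) / (10) = 28/5.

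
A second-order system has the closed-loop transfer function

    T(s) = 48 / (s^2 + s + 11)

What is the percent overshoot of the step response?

Comparing s^2 + s + 11 to s^2 + 2ζωₙs + ωₙ²: ωₙ = √11 ≈ 3.317 rad/s and ζ = 1/(2·√11) ≈ 0.1508.
%OS = 100·exp(−πζ/√(1−ζ²)) = 100·exp(−π·0.1508/√(1−0.1508²)) ≈ 61.9%.

%OS ≈ 61.9%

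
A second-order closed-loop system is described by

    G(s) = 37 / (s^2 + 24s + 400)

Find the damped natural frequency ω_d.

ω_d = 16 rad/s

Comparing s^2 + 24s + 400 to s^2 + 2ζωₙs + ωₙ²: ωₙ = 20 rad/s and ζ = 24/(2·20) = 0.6.
ζωₙ = 24/2 = 12, so ω_d = ωₙ√(1−ζ²) = √(ωₙ² − (ζωₙ)²) = √(400 − 12²) = √256 = 16 rad/s.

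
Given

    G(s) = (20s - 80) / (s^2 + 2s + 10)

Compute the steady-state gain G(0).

G(0) = -8

Set s = 0: G(0) = (-80) / (10) = -8.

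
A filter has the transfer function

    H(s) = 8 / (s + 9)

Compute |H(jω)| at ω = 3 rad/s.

|H(j3)| ≈ 0.8433

Substitute s = j3: numerator = 8, denominator = 9 + j3.
|H(j3)| = |8| / |9 + j3| = 8 / 9.4868 ≈ 0.8433.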